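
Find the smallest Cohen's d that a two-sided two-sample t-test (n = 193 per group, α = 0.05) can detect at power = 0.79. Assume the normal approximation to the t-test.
d ≈ 0.28

Minimum detectable effect (two-sample t-test, normal approximation):
d = (z_{α/2} + z_β) / √(n/2)
d = (1.960 + 0.806) / √(193/2)
d = 2.766 / 9.823
d ≈ 0.28

By Cohen's convention (0.2 small / 0.5 medium / 0.8 large): small effect.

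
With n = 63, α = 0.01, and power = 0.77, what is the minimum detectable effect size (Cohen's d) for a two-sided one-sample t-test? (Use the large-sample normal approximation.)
d ≈ 0.42

Minimum detectable effect (one-sample t-test, normal approximation):
d = (z_{α/2} + z_β) / √n
d = (2.576 + 0.739) / √63
d = 3.315 / 7.937
d ≈ 0.42

By Cohen's convention (0.2 small / 0.5 medium / 0.8 large): small effect.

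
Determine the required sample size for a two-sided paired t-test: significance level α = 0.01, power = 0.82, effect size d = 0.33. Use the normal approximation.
n = 112 pairs

Sample size formula (paired t-test, normal approximation):
n = ((z_{α/2} + z_β) / d)²

z_{α/2} = 2.576 (for α = 0.01, two-sided)
z_β = 0.915 (for power = 0.82)
d = 0.33

n = ((2.576 + 0.915) / 0.33)²
n = (10.579)²
n ≈ 111.92
Round up to the next whole number: n = 112 pairs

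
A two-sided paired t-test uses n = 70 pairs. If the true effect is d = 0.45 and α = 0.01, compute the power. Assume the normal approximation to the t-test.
Power ≈ 0.88

Power calculation (paired t-test, normal approximation):
z_β = d · √n - z_{α/2}
z_β = 0.45 · √70 - 2.576
z_β = 0.45 · 8.367 - 2.576
z_β = 1.189

Power = Φ(z_β) = Φ(1.189) ≈ 0.883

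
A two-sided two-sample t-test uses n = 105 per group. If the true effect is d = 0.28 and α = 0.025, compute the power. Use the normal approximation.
Power ≈ 0.42

Power calculation (two-sample t-test, normal approximation):
z_β = d · √(n/2) - z_{α/2}
z_β = 0.28 · √(105/2) - 2.241
z_β = 0.28 · 7.246 - 2.241
z_β = -0.213

Power = Φ(z_β) = Φ(-0.213) ≈ 0.416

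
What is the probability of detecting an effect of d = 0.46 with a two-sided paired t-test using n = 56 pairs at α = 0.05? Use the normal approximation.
Power ≈ 0.93

Power calculation (paired t-test, normal approximation):
z_β = d · √n - z_{α/2}
z_β = 0.46 · √56 - 1.960
z_β = 0.46 · 7.483 - 1.960
z_β = 1.482

Power = Φ(z_β) = Φ(1.482) ≈ 0.931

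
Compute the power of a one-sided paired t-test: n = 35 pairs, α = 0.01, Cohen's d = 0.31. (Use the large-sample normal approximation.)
Power ≈ 0.31

Power calculation (paired t-test, normal approximation):
z_β = d · √n - z_α
z_β = 0.31 · √35 - 2.326
z_β = 0.31 · 5.916 - 2.326
z_β = -0.492

Power = Φ(z_β) = Φ(-0.492) ≈ 0.311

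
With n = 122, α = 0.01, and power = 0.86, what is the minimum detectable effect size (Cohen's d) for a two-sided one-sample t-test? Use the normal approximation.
d ≈ 0.33

Minimum detectable effect (one-sample t-test, normal approximation):
d = (z_{α/2} + z_β) / √n
d = (2.576 + 1.080) / √122
d = 3.656 / 11.045
d ≈ 0.33

By Cohen's convention (0.2 small / 0.5 medium / 0.8 large): small effect.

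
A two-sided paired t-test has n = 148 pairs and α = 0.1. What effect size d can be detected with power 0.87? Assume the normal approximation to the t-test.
d ≈ 0.23

Minimum detectable effect (paired t-test, normal approximation):
d = (z_{α/2} + z_β) / √n
d = (1.645 + 1.126) / √148
d = 2.771 / 12.166
d ≈ 0.23

By Cohen's convention (0.2 small / 0.5 medium / 0.8 large): small effect.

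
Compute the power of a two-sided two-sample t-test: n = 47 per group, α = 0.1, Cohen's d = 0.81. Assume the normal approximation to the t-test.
Power ≈ 0.99

Power calculation (two-sample t-test, normal approximation):
z_β = d · √(n/2) - z_{α/2}
z_β = 0.81 · √(47/2) - 1.645
z_β = 0.81 · 4.848 - 1.645
z_β = 2.282

Power = Φ(z_β) = Φ(2.282) ≈ 0.989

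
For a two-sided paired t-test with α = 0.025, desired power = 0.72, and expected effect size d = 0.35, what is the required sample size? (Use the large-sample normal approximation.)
n = 66 pairs

Sample size formula (paired t-test, normal approximation):
n = ((z_{α/2} + z_β) / d)²

z_{α/2} = 2.241 (for α = 0.025, two-sided)
z_β = 0.583 (for power = 0.72)
d = 0.35

n = ((2.241 + 0.583) / 0.35)²
n = (8.069)²
n ≈ 65.11
Round up to the next whole number: n = 66 pairs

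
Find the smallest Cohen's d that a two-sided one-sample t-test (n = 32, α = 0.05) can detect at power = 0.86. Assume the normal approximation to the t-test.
d ≈ 0.54

Minimum detectable effect (one-sample t-test, normal approximation):
d = (z_{α/2} + z_β) / √n
d = (1.960 + 1.080) / √32
d = 3.040 / 5.657
d ≈ 0.54

By Cohen's convention (0.2 small / 0.5 medium / 0.8 large): medium effect.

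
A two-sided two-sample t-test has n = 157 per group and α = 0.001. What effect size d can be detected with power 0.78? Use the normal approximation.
d ≈ 0.46

Minimum detectable effect (two-sample t-test, normal approximation):
d = (z_{α/2} + z_β) / √(n/2)
d = (3.291 + 0.772) / √(157/2)
d = 4.063 / 8.860
d ≈ 0.46

By Cohen's convention (0.2 small / 0.5 medium / 0.8 large): small effect.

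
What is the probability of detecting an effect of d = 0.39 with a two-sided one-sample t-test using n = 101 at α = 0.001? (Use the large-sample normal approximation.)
Power ≈ 0.74

Power calculation (one-sample t-test, normal approximation):
z_β = d · √n - z_{α/2}
z_β = 0.39 · √101 - 3.291
z_β = 0.39 · 10.050 - 3.291
z_β = 0.629

Power = Φ(z_β) = Φ(0.629) ≈ 0.735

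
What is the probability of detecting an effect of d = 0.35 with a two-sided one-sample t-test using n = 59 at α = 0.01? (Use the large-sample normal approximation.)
Power ≈ 0.54

Power calculation (one-sample t-test, normal approximation):
z_β = d · √n - z_{α/2}
z_β = 0.35 · √59 - 2.576
z_β = 0.35 · 7.681 - 2.576
z_β = 0.113

Power = Φ(z_β) = Φ(0.113) ≈ 0.545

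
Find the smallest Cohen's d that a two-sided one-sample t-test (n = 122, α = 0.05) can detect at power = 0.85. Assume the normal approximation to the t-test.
d ≈ 0.27

Minimum detectable effect (one-sample t-test, normal approximation):
d = (z_{α/2} + z_β) / √n
d = (1.960 + 1.036) / √122
d = 2.996 / 11.045
d ≈ 0.27

By Cohen's convention (0.2 small / 0.5 medium / 0.8 large): small effect.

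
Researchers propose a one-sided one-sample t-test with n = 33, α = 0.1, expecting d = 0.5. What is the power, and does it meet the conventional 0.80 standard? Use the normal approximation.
Power ≈ 0.94; the study is adequately powered (power ≥ 0.80)

Power calculation (one-sample t-test, normal approximation):
z_β = d · √n - z_α
z_β = 0.5 · √33 - 1.282
z_β = 0.5 · 5.745 - 1.282
z_β = 1.591

Power = Φ(z_β) = Φ(1.591) ≈ 0.944

Effect size d = 0.5 is medium by Cohen's convention (0.2/0.5/0.8).

Threshold: power ≥ 0.80 is conventionally adequate.
Power ≈ 0.94 → the study is adequately powered (power ≥ 0.80).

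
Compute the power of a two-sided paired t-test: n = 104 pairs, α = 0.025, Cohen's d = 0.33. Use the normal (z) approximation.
Power ≈ 0.87

Power calculation (paired t-test, normal approximation):
z_β = d · √n - z_{α/2}
z_β = 0.33 · √104 - 2.241
z_β = 0.33 · 10.198 - 2.241
z_β = 1.124

Power = Φ(z_β) = Φ(1.124) ≈ 0.869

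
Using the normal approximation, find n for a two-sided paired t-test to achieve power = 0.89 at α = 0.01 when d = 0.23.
n = 274 pairs

Sample size formula (paired t-test, normal approximation):
n = ((z_{α/2} + z_β) / d)²

z_{α/2} = 2.576 (for α = 0.01, two-sided)
z_β = 1.227 (for power = 0.89)
d = 0.23

n = ((2.576 + 1.227) / 0.23)²
n = (16.535)²
n ≈ 273.41
Round up to the next whole number: n = 274 pairs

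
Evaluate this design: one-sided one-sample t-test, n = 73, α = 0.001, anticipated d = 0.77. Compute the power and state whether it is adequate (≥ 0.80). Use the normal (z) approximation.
Power ≈ 1.00; the study is adequately powered (power ≥ 0.80)

Power calculation (one-sample t-test, normal approximation):
z_β = d · √n - z_α
z_β = 0.77 · √73 - 3.090
z_β = 0.77 · 8.544 - 3.090
z_β = 3.489

Power = Φ(z_β) = Φ(3.489) ≈ 1.000

Effect size d = 0.77 is medium by Cohen's convention (0.2/0.5/0.8).

Threshold: power ≥ 0.80 is conventionally adequate.
Power ≈ 1.00 → the study is adequately powered (power ≥ 0.80).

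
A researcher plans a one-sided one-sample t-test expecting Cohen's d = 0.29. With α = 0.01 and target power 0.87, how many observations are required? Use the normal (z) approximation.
n = 142

Sample size formula (one-sample t-test, normal approximation):
n = ((z_α + z_β) / d)²

z_α = 2.326 (for α = 0.01, one-sided)
z_β = 1.126 (for power = 0.87)
d = 0.29

n = ((2.326 + 1.126) / 0.29)²
n = (11.903)²
n ≈ 141.68
Round up to the next whole number: n = 142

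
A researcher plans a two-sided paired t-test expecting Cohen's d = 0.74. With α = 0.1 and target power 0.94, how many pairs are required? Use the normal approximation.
n = 19 pairs

Sample size formula (paired t-test, normal approximation):
n = ((z_{α/2} + z_β) / d)²

z_{α/2} = 1.645 (for α = 0.1, two-sided)
z_β = 1.555 (for power = 0.94)
d = 0.74

n = ((1.645 + 1.555) / 0.74)²
n = (4.324)²
n ≈ 18.70
Round up to the next whole number: n = 19 pairs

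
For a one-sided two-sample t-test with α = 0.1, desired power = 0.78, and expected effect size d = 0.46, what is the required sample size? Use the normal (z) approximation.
n = 40 per group

Sample size formula (two-sample t-test, normal approximation):
n = 2 · ((z_α + z_β) / d)²

z_α = 1.282 (for α = 0.1, one-sided)
z_β = 0.772 (for power = 0.78)
d = 0.46

n = 2 · ((1.282 + 0.772) / 0.46)²
n = 2 · (4.465)²
n ≈ 39.87
Round up to the next whole number: n = 40 per group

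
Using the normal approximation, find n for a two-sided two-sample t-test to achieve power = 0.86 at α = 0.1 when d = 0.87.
n = 20 per group

Sample size formula (two-sample t-test, normal approximation):
n = 2 · ((z_{α/2} + z_β) / d)²

z_{α/2} = 1.645 (for α = 0.1, two-sided)
z_β = 1.080 (for power = 0.86)
d = 0.87

n = 2 · ((1.645 + 1.080) / 0.87)²
n = 2 · (3.132)²
n ≈ 19.62
Round up to the next whole number: n = 20 per group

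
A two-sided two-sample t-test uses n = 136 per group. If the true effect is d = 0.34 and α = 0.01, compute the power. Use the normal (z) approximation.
Power ≈ 0.59

Power calculation (two-sample t-test, normal approximation):
z_β = d · √(n/2) - z_{α/2}
z_β = 0.34 · √(136/2) - 2.576
z_β = 0.34 · 8.246 - 2.576
z_β = 0.228

Power = Φ(z_β) = Φ(0.228) ≈ 0.590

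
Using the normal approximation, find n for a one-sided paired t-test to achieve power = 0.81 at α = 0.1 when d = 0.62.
n = 13 pairs

Sample size formula (paired t-test, normal approximation):
n = ((z_α + z_β) / d)²

z_α = 1.282 (for α = 0.1, one-sided)
z_β = 0.878 (for power = 0.81)
d = 0.62

n = ((1.282 + 0.878) / 0.62)²
n = (3.484)²
n ≈ 12.14
Round up to the next whole number: n = 13 pairs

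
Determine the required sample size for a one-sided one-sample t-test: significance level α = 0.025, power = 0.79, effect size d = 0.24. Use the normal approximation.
n = 133

Sample size formula (one-sample t-test, normal approximation):
n = ((z_α + z_β) / d)²

z_α = 1.960 (for α = 0.025, one-sided)
z_β = 0.806 (for power = 0.79)
d = 0.24

n = ((1.960 + 0.806) / 0.24)²
n = (11.525)²
n ≈ 132.83
Round up to the next whole number: n = 133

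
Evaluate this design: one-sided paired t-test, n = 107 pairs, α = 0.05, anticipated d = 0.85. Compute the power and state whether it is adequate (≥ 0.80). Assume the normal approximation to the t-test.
Power ≈ 1.00; the study is adequately powered (power ≥ 0.80)

Power calculation (paired t-test, normal approximation):
z_β = d · √n - z_α
z_β = 0.85 · √107 - 1.645
z_β = 0.85 · 10.344 - 1.645
z_β = 7.148

Power = Φ(z_β) = Φ(7.148) ≈ 1.000

Effect size d = 0.85 is large by Cohen's convention (0.2/0.5/0.8).

Threshold: power ≥ 0.80 is conventionally adequate.
Power ≈ 1.00 → the study is adequately powered (power ≥ 0.80).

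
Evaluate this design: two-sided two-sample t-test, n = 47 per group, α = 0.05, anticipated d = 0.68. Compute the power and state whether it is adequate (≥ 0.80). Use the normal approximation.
Power ≈ 0.91; the study is adequately powered (power ≥ 0.80)

Power calculation (two-sample t-test, normal approximation):
z_β = d · √(n/2) - z_{α/2}
z_β = 0.68 · √(47/2) - 1.960
z_β = 0.68 · 4.848 - 1.960
z_β = 1.336

Power = Φ(z_β) = Φ(1.336) ≈ 0.909

Effect size d = 0.68 is medium by Cohen's convention (0.2/0.5/0.8).

Threshold: power ≥ 0.80 is conventionally adequate.
Power ≈ 0.91 → the study is adequately powered (power ≥ 0.80).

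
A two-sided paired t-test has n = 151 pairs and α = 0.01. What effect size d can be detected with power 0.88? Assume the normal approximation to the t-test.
d ≈ 0.31

Minimum detectable effect (paired t-test, normal approximation):
d = (z_{α/2} + z_β) / √n
d = (2.576 + 1.175) / √151
d = 3.751 / 12.288
d ≈ 0.31

By Cohen's convention (0.2 small / 0.5 medium / 0.8 large): small effect.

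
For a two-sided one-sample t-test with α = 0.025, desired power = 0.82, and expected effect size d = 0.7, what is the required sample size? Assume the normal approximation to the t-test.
n = 21

Sample size formula (one-sample t-test, normal approximation):
n = ((z_{α/2} + z_β) / d)²

z_{α/2} = 2.241 (for α = 0.025, two-sided)
z_β = 0.915 (for power = 0.82)
d = 0.7

n = ((2.241 + 0.915) / 0.7)²
n = (4.509)²
n ≈ 20.33
Round up to the next whole number: n = 21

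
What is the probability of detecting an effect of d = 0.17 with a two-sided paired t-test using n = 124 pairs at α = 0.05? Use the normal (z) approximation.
Power ≈ 0.47

Power calculation (paired t-test, normal approximation):
z_β = d · √n - z_{α/2}
z_β = 0.17 · √124 - 1.960
z_β = 0.17 · 11.136 - 1.960
z_β = -0.067

Power = Φ(z_β) = Φ(-0.067) ≈ 0.473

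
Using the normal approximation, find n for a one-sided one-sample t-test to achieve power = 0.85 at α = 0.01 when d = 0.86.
n = 16

Sample size formula (one-sample t-test, normal approximation):
n = ((z_α + z_β) / d)²

z_α = 2.326 (for α = 0.01, one-sided)
z_β = 1.036 (for power = 0.85)
d = 0.86

n = ((2.326 + 1.036) / 0.86)²
n = (3.909)²
n ≈ 15.28
Round up to the next whole number: n = 16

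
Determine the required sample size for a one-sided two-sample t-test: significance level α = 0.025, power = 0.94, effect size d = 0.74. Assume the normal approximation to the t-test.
n = 46 per group

Sample size formula (two-sample t-test, normal approximation):
n = 2 · ((z_α + z_β) / d)²

z_α = 1.960 (for α = 0.025, one-sided)
z_β = 1.555 (for power = 0.94)
d = 0.74

n = 2 · ((1.960 + 1.555) / 0.74)²
n = 2 · (4.750)²
n ≈ 45.12
Round up to the next whole number: n = 46 per group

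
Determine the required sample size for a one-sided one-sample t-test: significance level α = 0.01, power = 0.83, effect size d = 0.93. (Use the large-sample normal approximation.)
n = 13

Sample size formula (one-sample t-test, normal approximation):
n = ((z_α + z_β) / d)²

z_α = 2.326 (for α = 0.01, one-sided)
z_β = 0.954 (for power = 0.83)
d = 0.93

n = ((2.326 + 0.954) / 0.93)²
n = (3.527)²
n ≈ 12.44
Round up to the next whole number: n = 13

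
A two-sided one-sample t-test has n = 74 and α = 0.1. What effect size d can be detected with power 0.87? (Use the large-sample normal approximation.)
d ≈ 0.32

Minimum detectable effect (one-sample t-test, normal approximation):
d = (z_{α/2} + z_β) / √n
d = (1.645 + 1.126) / √74
d = 2.771 / 8.602
d ≈ 0.32

By Cohen's convention (0.2 small / 0.5 medium / 0.8 large): small effect.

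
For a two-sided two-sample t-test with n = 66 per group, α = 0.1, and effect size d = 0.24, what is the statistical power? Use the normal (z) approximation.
Power ≈ 0.40

Power calculation (two-sample t-test, normal approximation):
z_β = d · √(n/2) - z_{α/2}
z_β = 0.24 · √(66/2) - 1.645
z_β = 0.24 · 5.745 - 1.645
z_β = -0.266

Power = Φ(z_β) = Φ(-0.266) ≈ 0.395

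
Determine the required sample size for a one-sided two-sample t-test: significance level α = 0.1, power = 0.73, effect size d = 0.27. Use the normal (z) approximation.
n = 99 per group

Sample size formula (two-sample t-test, normal approximation):
n = 2 · ((z_α + z_β) / d)²

z_α = 1.282 (for α = 0.1, one-sided)
z_β = 0.613 (for power = 0.73)
d = 0.27

n = 2 · ((1.282 + 0.613) / 0.27)²
n = 2 · (7.019)²
n ≈ 98.53
Round up to the next whole number: n = 99 per group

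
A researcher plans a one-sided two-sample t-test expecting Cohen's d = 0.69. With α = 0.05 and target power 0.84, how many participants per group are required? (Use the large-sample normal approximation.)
n = 30 per group

Sample size formula (two-sample t-test, normal approximation):
n = 2 · ((z_α + z_β) / d)²

z_α = 1.645 (for α = 0.05, one-sided)
z_β = 0.994 (for power = 0.84)
d = 0.69

n = 2 · ((1.645 + 0.994) / 0.69)²
n = 2 · (3.825)²
n ≈ 29.26
Round up to the next whole number: n = 30 per group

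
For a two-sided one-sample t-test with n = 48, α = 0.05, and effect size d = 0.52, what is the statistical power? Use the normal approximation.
Power ≈ 0.95

Power calculation (one-sample t-test, normal approximation):
z_β = d · √n - z_{α/2}
z_β = 0.52 · √48 - 1.960
z_β = 0.52 · 6.928 - 1.960
z_β = 1.643

Power = Φ(z_β) = Φ(1.643) ≈ 0.950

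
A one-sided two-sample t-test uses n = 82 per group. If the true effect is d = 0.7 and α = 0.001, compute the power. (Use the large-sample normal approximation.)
Power ≈ 0.92

Power calculation (two-sample t-test, normal approximation):
z_β = d · √(n/2) - z_α
z_β = 0.7 · √(82/2) - 3.090
z_β = 0.7 · 6.403 - 3.090
z_β = 1.392

Power = Φ(z_β) = Φ(1.392) ≈ 0.918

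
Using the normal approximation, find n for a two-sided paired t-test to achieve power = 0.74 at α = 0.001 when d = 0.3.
n = 172 pairs

Sample size formula (paired t-test, normal approximation):
n = ((z_{α/2} + z_β) / d)²

z_{α/2} = 3.291 (for α = 0.001, two-sided)
z_β = 0.643 (for power = 0.74)
d = 0.3

n = ((3.291 + 0.643) / 0.3)²
n = (13.113)²
n ≈ 171.95
Round up to the next whole number: n = 172 pairs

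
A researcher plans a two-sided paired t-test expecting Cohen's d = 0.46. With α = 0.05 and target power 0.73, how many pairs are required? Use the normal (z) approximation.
n = 32 pairs

Sample size formula (paired t-test, normal approximation):
n = ((z_{α/2} + z_β) / d)²

z_{α/2} = 1.960 (for α = 0.05, two-sided)
z_β = 0.613 (for power = 0.73)
d = 0.46

n = ((1.960 + 0.613) / 0.46)²
n = (5.593)²
n ≈ 31.28
Round up to the next whole number: n = 32 pairs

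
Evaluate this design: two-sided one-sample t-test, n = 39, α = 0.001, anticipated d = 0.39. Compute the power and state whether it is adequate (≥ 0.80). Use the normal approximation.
Power ≈ 0.20; the study is underpowered (power < 0.80)

Power calculation (one-sample t-test, normal approximation):
z_β = d · √n - z_{α/2}
z_β = 0.39 · √39 - 3.291
z_β = 0.39 · 6.245 - 3.291
z_β = -0.855

Power = Φ(z_β) = Φ(-0.855) ≈ 0.196

Effect size d = 0.39 is small by Cohen's convention (0.2/0.5/0.8).

Threshold: power ≥ 0.80 is conventionally adequate.
Power ≈ 0.20 → the study is underpowered (power < 0.80).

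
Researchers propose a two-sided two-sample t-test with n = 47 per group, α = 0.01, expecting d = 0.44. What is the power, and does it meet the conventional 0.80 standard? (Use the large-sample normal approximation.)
Power ≈ 0.33; the study is underpowered (power < 0.80)

Power calculation (two-sample t-test, normal approximation):
z_β = d · √(n/2) - z_{α/2}
z_β = 0.44 · √(47/2) - 2.576
z_β = 0.44 · 4.848 - 2.576
z_β = -0.443

Power = Φ(z_β) = Φ(-0.443) ≈ 0.329

Effect size d = 0.44 is small by Cohen's convention (0.2/0.5/0.8).

Threshold: power ≥ 0.80 is conventionally adequate.
Power ≈ 0.33 → the study is underpowered (power < 0.80).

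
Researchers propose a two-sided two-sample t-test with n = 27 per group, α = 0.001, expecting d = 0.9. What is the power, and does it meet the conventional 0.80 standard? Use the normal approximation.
Power ≈ 0.51; the study is underpowered (power < 0.80)

Power calculation (two-sample t-test, normal approximation):
z_β = d · √(n/2) - z_{α/2}
z_β = 0.9 · √(27/2) - 3.291
z_β = 0.9 · 3.674 - 3.291
z_β = 0.016

Power = Φ(z_β) = Φ(0.016) ≈ 0.506

Effect size d = 0.9 is large by Cohen's convention (0.2/0.5/0.8).

Threshold: power ≥ 0.80 is conventionally adequate.
Power ≈ 0.51 → the study is underpowered (power < 0.80).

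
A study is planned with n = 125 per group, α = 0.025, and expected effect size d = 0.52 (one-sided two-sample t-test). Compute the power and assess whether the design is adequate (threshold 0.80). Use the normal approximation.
Power ≈ 0.98; the study is adequately powered (power ≥ 0.80)

Power calculation (two-sample t-test, normal approximation):
z_β = d · √(n/2) - z_α
z_β = 0.52 · √(125/2) - 1.960
z_β = 0.52 · 7.906 - 1.960
z_β = 2.151

Power = Φ(z_β) = Φ(2.151) ≈ 0.984

Effect size d = 0.52 is medium by Cohen's convention (0.2/0.5/0.8).

Threshold: power ≥ 0.80 is conventionally adequate.
Power ≈ 0.98 → the study is adequately powered (power ≥ 0.80).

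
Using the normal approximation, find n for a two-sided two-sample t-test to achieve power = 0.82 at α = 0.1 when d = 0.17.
n = 454 per group

Sample size formula (two-sample t-test, normal approximation):
n = 2 · ((z_{α/2} + z_β) / d)²

z_{α/2} = 1.645 (for α = 0.1, two-sided)
z_β = 0.915 (for power = 0.82)
d = 0.17

n = 2 · ((1.645 + 0.915) / 0.17)²
n = 2 · (15.059)²
n ≈ 453.55
Round up to the next whole number: n = 454 per group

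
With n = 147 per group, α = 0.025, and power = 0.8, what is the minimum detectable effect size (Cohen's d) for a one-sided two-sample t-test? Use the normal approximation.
d ≈ 0.33

Minimum detectable effect (two-sample t-test, normal approximation):
d = (z_α + z_β) / √(n/2)
d = (1.960 + 0.842) / √(147/2)
d = 2.802 / 8.573
d ≈ 0.33

By Cohen's convention (0.2 small / 0.5 medium / 0.8 large): small effect.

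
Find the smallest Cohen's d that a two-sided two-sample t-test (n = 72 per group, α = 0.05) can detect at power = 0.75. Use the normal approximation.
d ≈ 0.44

Minimum detectable effect (two-sample t-test, normal approximation):
d = (z_{α/2} + z_β) / √(n/2)
d = (1.960 + 0.674) / √(72/2)
d = 2.634 / 6.000
d ≈ 0.44

By Cohen's convention (0.2 small / 0.5 medium / 0.8 large): small effect.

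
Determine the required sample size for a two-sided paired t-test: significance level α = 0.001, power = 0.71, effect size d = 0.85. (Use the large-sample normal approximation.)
n = 21 pairs

Sample size formula (paired t-test, normal approximation):
n = ((z_{α/2} + z_β) / d)²

z_{α/2} = 3.291 (for α = 0.001, two-sided)
z_β = 0.553 (for power = 0.71)
d = 0.85

n = ((3.291 + 0.553) / 0.85)²
n = (4.522)²
n ≈ 20.45
Round up to the next whole number: n = 21 pairs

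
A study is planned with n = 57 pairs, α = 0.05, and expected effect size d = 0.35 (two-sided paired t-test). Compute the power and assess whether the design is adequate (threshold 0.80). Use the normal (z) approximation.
Power ≈ 0.75; the study is underpowered (power < 0.80)

Power calculation (paired t-test, normal approximation):
z_β = d · √n - z_{α/2}
z_β = 0.35 · √57 - 1.960
z_β = 0.35 · 7.550 - 1.960
z_β = 0.682

Power = Φ(z_β) = Φ(0.682) ≈ 0.753

Effect size d = 0.35 is small by Cohen's convention (0.2/0.5/0.8).

Threshold: power ≥ 0.80 is conventionally adequate.
Power ≈ 0.75 → the study is underpowered (power < 0.80).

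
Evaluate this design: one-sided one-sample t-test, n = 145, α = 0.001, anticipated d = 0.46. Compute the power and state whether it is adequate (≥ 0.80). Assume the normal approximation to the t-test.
Power ≈ 0.99; the study is adequately powered (power ≥ 0.80)

Power calculation (one-sample t-test, normal approximation):
z_β = d · √n - z_α
z_β = 0.46 · √145 - 3.090
z_β = 0.46 · 12.042 - 3.090
z_β = 2.449

Power = Φ(z_β) = Φ(2.449) ≈ 0.993

Effect size d = 0.46 is small by Cohen's convention (0.2/0.5/0.8).

Threshold: power ≥ 0.80 is conventionally adequate.
Power ≈ 0.99 → the study is adequately powered (power ≥ 0.80).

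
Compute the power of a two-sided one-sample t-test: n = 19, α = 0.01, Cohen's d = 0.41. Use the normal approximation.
Power ≈ 0.22

Power calculation (one-sample t-test, normal approximation):
z_β = d · √n - z_{α/2}
z_β = 0.41 · √19 - 2.576
z_β = 0.41 · 4.359 - 2.576
z_β = -0.789

Power = Φ(z_β) = Φ(-0.789) ≈ 0.215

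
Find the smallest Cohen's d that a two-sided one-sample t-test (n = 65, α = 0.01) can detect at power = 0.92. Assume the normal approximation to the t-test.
d ≈ 0.49

Minimum detectable effect (one-sample t-test, normal approximation):
d = (z_{α/2} + z_β) / √n
d = (2.576 + 1.405) / √65
d = 3.981 / 8.062
d ≈ 0.49

By Cohen's convention (0.2 small / 0.5 medium / 0.8 large): small effect.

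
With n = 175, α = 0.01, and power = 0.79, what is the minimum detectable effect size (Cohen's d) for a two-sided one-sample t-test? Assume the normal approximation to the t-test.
d ≈ 0.26

Minimum detectable effect (one-sample t-test, normal approximation):
d = (z_{α/2} + z_β) / √n
d = (2.576 + 0.806) / √175
d = 3.382 / 13.229
d ≈ 0.26

By Cohen's convention (0.2 small / 0.5 medium / 0.8 large): small effect.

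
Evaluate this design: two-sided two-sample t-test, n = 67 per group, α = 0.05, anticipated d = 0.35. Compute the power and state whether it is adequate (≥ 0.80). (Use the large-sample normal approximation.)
Power ≈ 0.53; the study is underpowered (power < 0.80)

Power calculation (two-sample t-test, normal approximation):
z_β = d · √(n/2) - z_{α/2}
z_β = 0.35 · √(67/2) - 1.960
z_β = 0.35 · 5.788 - 1.960
z_β = 0.066

Power = Φ(z_β) = Φ(0.066) ≈ 0.526

Effect size d = 0.35 is small by Cohen's convention (0.2/0.5/0.8).

Threshold: power ≥ 0.80 is conventionally adequate.
Power ≈ 0.53 → the study is underpowered (power < 0.80).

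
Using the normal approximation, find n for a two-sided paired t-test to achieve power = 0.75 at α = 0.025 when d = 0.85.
n = 12 pairs

Sample size formula (paired t-test, normal approximation):
n = ((z_{α/2} + z_β) / d)²

z_{α/2} = 2.241 (for α = 0.025, two-sided)
z_β = 0.674 (for power = 0.75)
d = 0.85

n = ((2.241 + 0.674) / 0.85)²
n = (3.429)²
n ≈ 11.76
Round up to the next whole number: n = 12 pairs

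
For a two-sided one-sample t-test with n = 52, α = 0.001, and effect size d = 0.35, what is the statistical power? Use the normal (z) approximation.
Power ≈ 0.22

Power calculation (one-sample t-test, normal approximation):
z_β = d · √n - z_{α/2}
z_β = 0.35 · √52 - 3.291
z_β = 0.35 · 7.211 - 3.291
z_β = -0.767

Power = Φ(z_β) = Φ(-0.767) ≈ 0.222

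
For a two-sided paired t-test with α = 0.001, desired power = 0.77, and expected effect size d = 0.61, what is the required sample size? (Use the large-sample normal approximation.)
n = 44 pairs

Sample size formula (paired t-test, normal approximation):
n = ((z_{α/2} + z_β) / d)²

z_{α/2} = 3.291 (for α = 0.001, two-sided)
z_β = 0.739 (for power = 0.77)
d = 0.61

n = ((3.291 + 0.739) / 0.61)²
n = (6.607)²
n ≈ 43.65
Round up to the next whole number: n = 44 pairs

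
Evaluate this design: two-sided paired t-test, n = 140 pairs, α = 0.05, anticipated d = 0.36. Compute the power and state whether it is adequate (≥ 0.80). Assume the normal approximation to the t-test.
Power ≈ 0.99; the study is adequately powered (power ≥ 0.80)

Power calculation (paired t-test, normal approximation):
z_β = d · √n - z_{α/2}
z_β = 0.36 · √140 - 1.960
z_β = 0.36 · 11.832 - 1.960
z_β = 2.300

Power = Φ(z_β) = Φ(2.300) ≈ 0.989

Effect size d = 0.36 is small by Cohen's convention (0.2/0.5/0.8).

Threshold: power ≥ 0.80 is conventionally adequate.
Power ≈ 0.99 → the study is adequately powered (power ≥ 0.80).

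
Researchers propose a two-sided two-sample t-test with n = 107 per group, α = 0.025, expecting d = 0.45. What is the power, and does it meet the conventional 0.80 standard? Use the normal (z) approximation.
Power ≈ 0.85; the study is adequately powered (power ≥ 0.80)

Power calculation (two-sample t-test, normal approximation):
z_β = d · √(n/2) - z_{α/2}
z_β = 0.45 · √(107/2) - 2.241
z_β = 0.45 · 7.314 - 2.241
z_β = 1.050

Power = Φ(z_β) = Φ(1.050) ≈ 0.853

Effect size d = 0.45 is small by Cohen's convention (0.2/0.5/0.8).

Threshold: power ≥ 0.80 is conventionally adequate.
Power ≈ 0.85 → the study is adequately powered (power ≥ 0.80).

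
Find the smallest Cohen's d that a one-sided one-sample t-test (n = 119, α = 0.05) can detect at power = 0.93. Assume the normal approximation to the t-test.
d ≈ 0.29

Minimum detectable effect (one-sample t-test, normal approximation):
d = (z_α + z_β) / √n
d = (1.645 + 1.476) / √119
d = 3.121 / 10.909
d ≈ 0.29

By Cohen's convention (0.2 small / 0.5 medium / 0.8 large): small effect.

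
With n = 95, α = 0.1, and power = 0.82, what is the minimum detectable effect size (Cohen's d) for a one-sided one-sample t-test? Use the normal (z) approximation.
d ≈ 0.23

Minimum detectable effect (one-sample t-test, normal approximation):
d = (z_α + z_β) / √n
d = (1.282 + 0.915) / √95
d = 2.197 / 9.747
d ≈ 0.23

By Cohen's convention (0.2 small / 0.5 medium / 0.8 large): small effect.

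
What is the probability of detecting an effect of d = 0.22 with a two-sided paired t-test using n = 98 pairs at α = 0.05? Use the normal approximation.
Power ≈ 0.59

Power calculation (paired t-test, normal approximation):
z_β = d · √n - z_{α/2}
z_β = 0.22 · √98 - 1.960
z_β = 0.22 · 9.899 - 1.960
z_β = 0.218

Power = Φ(z_β) = Φ(0.218) ≈ 0.586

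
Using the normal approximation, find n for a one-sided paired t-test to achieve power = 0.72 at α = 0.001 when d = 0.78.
n = 23 pairs

Sample size formula (paired t-test, normal approximation):
n = ((z_α + z_β) / d)²

z_α = 3.090 (for α = 0.001, one-sided)
z_β = 0.583 (for power = 0.72)
d = 0.78

n = ((3.090 + 0.583) / 0.78)²
n = (4.709)²
n ≈ 22.17
Round up to the next whole number: n = 23 pairs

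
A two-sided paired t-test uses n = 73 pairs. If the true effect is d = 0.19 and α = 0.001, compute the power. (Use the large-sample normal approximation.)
Power ≈ 0.05

Power calculation (paired t-test, normal approximation):
z_β = d · √n - z_{α/2}
z_β = 0.19 · √73 - 3.291
z_β = 0.19 · 8.544 - 3.291
z_β = -1.667

Power = Φ(z_β) = Φ(-1.667) ≈ 0.048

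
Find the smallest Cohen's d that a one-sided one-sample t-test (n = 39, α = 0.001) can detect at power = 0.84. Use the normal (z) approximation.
d ≈ 0.65

Minimum detectable effect (one-sample t-test, normal approximation):
d = (z_α + z_β) / √n
d = (3.090 + 0.994) / √39
d = 4.085 / 6.245
d ≈ 0.65

By Cohen's convention (0.2 small / 0.5 medium / 0.8 large): medium effect.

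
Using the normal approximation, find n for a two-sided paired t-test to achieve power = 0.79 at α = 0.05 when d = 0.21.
n = 174 pairs

Sample size formula (paired t-test, normal approximation):
n = ((z_{α/2} + z_β) / d)²

z_{α/2} = 1.960 (for α = 0.05, two-sided)
z_β = 0.806 (for power = 0.79)
d = 0.21

n = ((1.960 + 0.806) / 0.21)²
n = (13.171)²
n ≈ 173.48
Round up to the next whole number: n = 174 pairs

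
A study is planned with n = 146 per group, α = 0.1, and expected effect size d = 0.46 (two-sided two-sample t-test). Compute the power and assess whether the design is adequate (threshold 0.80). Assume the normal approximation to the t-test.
Power ≈ 0.99; the study is adequately powered (power ≥ 0.80)

Power calculation (two-sample t-test, normal approximation):
z_β = d · √(n/2) - z_{α/2}
z_β = 0.46 · √(146/2) - 1.645
z_β = 0.46 · 8.544 - 1.645
z_β = 2.285

Power = Φ(z_β) = Φ(2.285) ≈ 0.989

Effect size d = 0.46 is small by Cohen's convention (0.2/0.5/0.8).

Threshold: power ≥ 0.80 is conventionally adequate.
Power ≈ 0.99 → the study is adequately powered (power ≥ 0.80).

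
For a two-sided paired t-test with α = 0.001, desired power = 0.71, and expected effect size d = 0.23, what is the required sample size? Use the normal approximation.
n = 280 pairs

Sample size formula (paired t-test, normal approximation):
n = ((z_{α/2} + z_β) / d)²

z_{α/2} = 3.291 (for α = 0.001, two-sided)
z_β = 0.553 (for power = 0.71)
d = 0.23

n = ((3.291 + 0.553) / 0.23)²
n = (16.713)²
n ≈ 279.32
Round up to the next whole number: n = 280 pairs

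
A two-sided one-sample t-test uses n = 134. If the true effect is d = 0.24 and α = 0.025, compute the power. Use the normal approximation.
Power ≈ 0.70

Power calculation (one-sample t-test, normal approximation):
z_β = d · √n - z_{α/2}
z_β = 0.24 · √134 - 2.241
z_β = 0.24 · 11.576 - 2.241
z_β = 0.537

Power = Φ(z_β) = Φ(0.537) ≈ 0.704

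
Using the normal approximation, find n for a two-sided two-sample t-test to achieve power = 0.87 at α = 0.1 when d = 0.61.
n = 42 per group

Sample size formula (two-sample t-test, normal approximation):
n = 2 · ((z_{α/2} + z_β) / d)²

z_{α/2} = 1.645 (for α = 0.1, two-sided)
z_β = 1.126 (for power = 0.87)
d = 0.61

n = 2 · ((1.645 + 1.126) / 0.61)²
n = 2 · (4.543)²
n ≈ 41.28
Round up to the next whole number: n = 42 per group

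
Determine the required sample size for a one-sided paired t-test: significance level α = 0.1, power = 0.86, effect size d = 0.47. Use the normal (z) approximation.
n = 26 pairs

Sample size formula (paired t-test, normal approximation):
n = ((z_α + z_β) / d)²

z_α = 1.282 (for α = 0.1, one-sided)
z_β = 1.080 (for power = 0.86)
d = 0.47

n = ((1.282 + 1.080) / 0.47)²
n = (5.026)²
n ≈ 25.26
Round up to the next whole number: n = 26 pairs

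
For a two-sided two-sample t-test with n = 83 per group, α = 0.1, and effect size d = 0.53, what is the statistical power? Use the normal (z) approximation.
Power ≈ 0.96

Power calculation (two-sample t-test, normal approximation):
z_β = d · √(n/2) - z_{α/2}
z_β = 0.53 · √(83/2) - 1.645
z_β = 0.53 · 6.442 - 1.645
z_β = 1.769

Power = Φ(z_β) = Φ(1.769) ≈ 0.962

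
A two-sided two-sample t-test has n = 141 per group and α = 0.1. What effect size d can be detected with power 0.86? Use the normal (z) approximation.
d ≈ 0.32

Minimum detectable effect (two-sample t-test, normal approximation):
d = (z_{α/2} + z_β) / √(n/2)
d = (1.645 + 1.080) / √(141/2)
d = 2.725 / 8.396
d ≈ 0.32

By Cohen's convention (0.2 small / 0.5 medium / 0.8 large): small effect.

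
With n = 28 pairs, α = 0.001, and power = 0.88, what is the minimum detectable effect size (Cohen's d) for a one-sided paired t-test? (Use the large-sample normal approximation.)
d ≈ 0.81

Minimum detectable effect (paired t-test, normal approximation):
d = (z_α + z_β) / √n
d = (3.090 + 1.175) / √28
d = 4.265 / 5.292
d ≈ 0.81

By Cohen's convention (0.2 small / 0.5 medium / 0.8 large): large effect.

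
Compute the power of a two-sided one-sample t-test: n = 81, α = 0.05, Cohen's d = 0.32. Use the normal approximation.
Power ≈ 0.82

Power calculation (one-sample t-test, normal approximation):
z_β = d · √n - z_{α/2}
z_β = 0.32 · √81 - 1.960
z_β = 0.32 · 9.000 - 1.960
z_β = 0.920

Power = Φ(z_β) = Φ(0.920) ≈ 0.821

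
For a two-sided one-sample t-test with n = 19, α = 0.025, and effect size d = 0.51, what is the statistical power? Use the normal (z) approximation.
Power ≈ 0.49

Power calculation (one-sample t-test, normal approximation):
z_β = d · √n - z_{α/2}
z_β = 0.51 · √19 - 2.241
z_β = 0.51 · 4.359 - 2.241
z_β = -0.018

Power = Φ(z_β) = Φ(-0.018) ≈ 0.493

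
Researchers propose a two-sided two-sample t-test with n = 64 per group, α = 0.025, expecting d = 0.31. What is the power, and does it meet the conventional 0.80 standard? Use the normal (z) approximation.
Power ≈ 0.31; the study is underpowered (power < 0.80)

Power calculation (two-sample t-test, normal approximation):
z_β = d · √(n/2) - z_{α/2}
z_β = 0.31 · √(64/2) - 2.241
z_β = 0.31 · 5.657 - 2.241
z_β = -0.488

Power = Φ(z_β) = Φ(-0.488) ≈ 0.313

Effect size d = 0.31 is small by Cohen's convention (0.2/0.5/0.8).

Threshold: power ≥ 0.80 is conventionally adequate.
Power ≈ 0.31 → the study is underpowered (power < 0.80).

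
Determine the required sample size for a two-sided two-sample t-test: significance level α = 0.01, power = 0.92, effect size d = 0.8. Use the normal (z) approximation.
n = 50 per group

Sample size formula (two-sample t-test, normal approximation):
n = 2 · ((z_{α/2} + z_β) / d)²

z_{α/2} = 2.576 (for α = 0.01, two-sided)
z_β = 1.405 (for power = 0.92)
d = 0.8

n = 2 · ((2.576 + 1.405) / 0.8)²
n = 2 · (4.976)²
n ≈ 49.52
Round up to the next whole number: n = 50 per group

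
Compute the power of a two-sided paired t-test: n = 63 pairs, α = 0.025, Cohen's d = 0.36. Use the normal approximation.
Power ≈ 0.73

Power calculation (paired t-test, normal approximation):
z_β = d · √n - z_{α/2}
z_β = 0.36 · √63 - 2.241
z_β = 0.36 · 7.937 - 2.241
z_β = 0.616

Power = Φ(z_β) = Φ(0.616) ≈ 0.731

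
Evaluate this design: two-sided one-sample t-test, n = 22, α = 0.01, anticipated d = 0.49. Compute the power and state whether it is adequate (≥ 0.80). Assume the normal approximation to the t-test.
Power ≈ 0.39; the study is underpowered (power < 0.80)

Power calculation (one-sample t-test, normal approximation):
z_β = d · √n - z_{α/2}
z_β = 0.49 · √22 - 2.576
z_β = 0.49 · 4.690 - 2.576
z_β = -0.278

Power = Φ(z_β) = Φ(-0.278) ≈ 0.391

Effect size d = 0.49 is small by Cohen's convention (0.2/0.5/0.8).

Threshold: power ≥ 0.80 is conventionally adequate.
Power ≈ 0.39 → the study is underpowered (power < 0.80).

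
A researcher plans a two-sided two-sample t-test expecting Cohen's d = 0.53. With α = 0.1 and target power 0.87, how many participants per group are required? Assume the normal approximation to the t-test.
n = 55 per group

Sample size formula (two-sample t-test, normal approximation):
n = 2 · ((z_{α/2} + z_β) / d)²

z_{α/2} = 1.645 (for α = 0.1, two-sided)
z_β = 1.126 (for power = 0.87)
d = 0.53

n = 2 · ((1.645 + 1.126) / 0.53)²
n = 2 · (5.228)²
n ≈ 54.66
Round up to the next whole number: n = 55 per group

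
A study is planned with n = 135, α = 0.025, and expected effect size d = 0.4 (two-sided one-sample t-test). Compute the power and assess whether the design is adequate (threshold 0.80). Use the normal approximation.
Power ≈ 0.99; the study is adequately powered (power ≥ 0.80)

Power calculation (one-sample t-test, normal approximation):
z_β = d · √n - z_{α/2}
z_β = 0.4 · √135 - 2.241
z_β = 0.4 · 11.619 - 2.241
z_β = 2.406

Power = Φ(z_β) = Φ(2.406) ≈ 0.992

Effect size d = 0.4 is small by Cohen's convention (0.2/0.5/0.8).

Threshold: power ≥ 0.80 is conventionally adequate.
Power ≈ 0.99 → the study is adequately powered (power ≥ 0.80).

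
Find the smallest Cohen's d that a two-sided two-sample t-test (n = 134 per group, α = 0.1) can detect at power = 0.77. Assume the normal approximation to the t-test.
d ≈ 0.29

Minimum detectable effect (two-sample t-test, normal approximation):
d = (z_{α/2} + z_β) / √(n/2)
d = (1.645 + 0.739) / √(134/2)
d = 2.384 / 8.185
d ≈ 0.29

By Cohen's convention (0.2 small / 0.5 medium / 0.8 large): small effect.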